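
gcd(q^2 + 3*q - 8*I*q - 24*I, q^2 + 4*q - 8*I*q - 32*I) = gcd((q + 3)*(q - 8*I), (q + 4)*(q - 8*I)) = q - 8*I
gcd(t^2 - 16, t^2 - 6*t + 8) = t - 4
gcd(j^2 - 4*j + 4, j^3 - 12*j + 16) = j^2 - 4*j + 4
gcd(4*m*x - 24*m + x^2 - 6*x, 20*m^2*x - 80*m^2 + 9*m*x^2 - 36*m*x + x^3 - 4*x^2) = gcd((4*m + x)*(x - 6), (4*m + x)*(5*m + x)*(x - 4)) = 4*m + x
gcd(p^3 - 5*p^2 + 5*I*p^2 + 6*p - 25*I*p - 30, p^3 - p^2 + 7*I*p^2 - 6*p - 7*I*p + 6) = p + 6*I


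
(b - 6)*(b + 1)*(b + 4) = b^3 - b^2 - 26*b - 24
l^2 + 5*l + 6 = (l + 2)*(l + 3)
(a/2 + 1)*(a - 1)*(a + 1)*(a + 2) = a^4/2 + 2*a^3 + 3*a^2/2 - 2*a - 2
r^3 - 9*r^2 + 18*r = r*(r - 6)*(r - 3)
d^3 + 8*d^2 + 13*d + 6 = (d + 1)^2*(d + 6)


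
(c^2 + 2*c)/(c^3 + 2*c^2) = 1/c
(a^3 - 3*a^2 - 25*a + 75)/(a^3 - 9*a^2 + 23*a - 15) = (a + 5)/(a - 1)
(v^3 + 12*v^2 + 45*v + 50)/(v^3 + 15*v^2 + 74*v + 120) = (v^2 + 7*v + 10)/(v^2 + 10*v + 24)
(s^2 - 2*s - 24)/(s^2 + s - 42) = (s + 4)/(s + 7)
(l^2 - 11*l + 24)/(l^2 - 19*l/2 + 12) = 2*(l - 3)/(2*l - 3)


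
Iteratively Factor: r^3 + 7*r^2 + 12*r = (r + 4)*(r^2 + 3*r) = (r + 3)*(r + 4)*(r)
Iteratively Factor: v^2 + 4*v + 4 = (v + 2)*(v + 2)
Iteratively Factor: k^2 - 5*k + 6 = (k - 3)*(k - 2)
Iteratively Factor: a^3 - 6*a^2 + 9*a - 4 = (a - 4)*(a^2 - 2*a + 1) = (a - 4)*(a - 1)*(a - 1)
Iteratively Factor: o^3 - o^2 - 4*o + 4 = (o - 2)*(o^2 + o - 2) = (o - 2)*(o - 1)*(o + 2)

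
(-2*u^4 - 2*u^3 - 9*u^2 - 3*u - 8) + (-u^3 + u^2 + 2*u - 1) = -2*u^4 - 3*u^3 - 8*u^2 - u - 9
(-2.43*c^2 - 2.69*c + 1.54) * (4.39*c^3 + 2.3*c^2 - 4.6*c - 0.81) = -10.6677*c^5 - 17.3981*c^4 + 11.7516*c^3 + 17.8843*c^2 - 4.9051*c - 1.2474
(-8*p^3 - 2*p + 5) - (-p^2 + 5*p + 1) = -8*p^3 + p^2 - 7*p + 4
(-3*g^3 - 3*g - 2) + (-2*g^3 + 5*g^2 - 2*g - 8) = -5*g^3 + 5*g^2 - 5*g - 10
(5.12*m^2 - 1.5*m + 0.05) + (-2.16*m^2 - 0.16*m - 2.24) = 2.96*m^2 - 1.66*m - 2.19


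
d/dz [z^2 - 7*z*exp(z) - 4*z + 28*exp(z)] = -7*z*exp(z) + 2*z + 21*exp(z) - 4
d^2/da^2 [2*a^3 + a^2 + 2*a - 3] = 12*a + 2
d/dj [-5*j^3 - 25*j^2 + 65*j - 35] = -15*j^2 - 50*j + 65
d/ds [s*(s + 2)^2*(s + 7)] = 4*s^3 + 33*s^2 + 64*s + 28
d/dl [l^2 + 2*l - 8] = 2*l + 2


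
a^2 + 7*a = a*(a + 7)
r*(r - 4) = r^2 - 4*r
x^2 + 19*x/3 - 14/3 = (x - 2/3)*(x + 7)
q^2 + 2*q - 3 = (q - 1)*(q + 3)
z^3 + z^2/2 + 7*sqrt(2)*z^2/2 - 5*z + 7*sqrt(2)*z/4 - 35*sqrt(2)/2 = (z - 2)*(z + 5/2)*(z + 7*sqrt(2)/2)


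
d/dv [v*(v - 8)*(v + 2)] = 3*v^2 - 12*v - 16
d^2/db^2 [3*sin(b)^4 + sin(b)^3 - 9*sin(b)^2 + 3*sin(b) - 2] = -48*sin(b)^4 - 9*sin(b)^3 + 72*sin(b)^2 + 3*sin(b) - 18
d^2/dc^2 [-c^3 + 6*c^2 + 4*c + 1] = 12 - 6*c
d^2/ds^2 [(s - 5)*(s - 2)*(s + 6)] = 6*s - 2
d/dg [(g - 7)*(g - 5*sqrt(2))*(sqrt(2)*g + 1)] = 3*sqrt(2)*g^2 - 14*sqrt(2)*g - 18*g - 5*sqrt(2) + 63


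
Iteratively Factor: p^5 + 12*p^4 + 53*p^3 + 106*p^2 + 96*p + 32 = (p + 2)*(p^4 + 10*p^3 + 33*p^2 + 40*p + 16) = (p + 2)*(p + 4)*(p^3 + 6*p^2 + 9*p + 4) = (p + 2)*(p + 4)^2*(p^2 + 2*p + 1) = (p + 1)*(p + 2)*(p + 4)^2*(p + 1)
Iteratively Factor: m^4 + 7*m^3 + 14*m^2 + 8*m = (m)*(m^3 + 7*m^2 + 14*m + 8) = m*(m + 4)*(m^2 + 3*m + 2) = m*(m + 2)*(m + 4)*(m + 1)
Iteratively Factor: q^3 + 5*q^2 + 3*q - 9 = (q + 3)*(q^2 + 2*q - 3) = (q + 3)^2*(q - 1)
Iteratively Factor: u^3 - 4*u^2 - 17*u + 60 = (u - 5)*(u^2 + u - 12) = (u - 5)*(u + 4)*(u - 3)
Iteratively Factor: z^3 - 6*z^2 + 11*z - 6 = (z - 3)*(z^2 - 3*z + 2) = (z - 3)*(z - 1)*(z - 2)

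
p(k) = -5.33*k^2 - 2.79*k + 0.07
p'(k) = -10.66*k - 2.79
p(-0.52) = 0.08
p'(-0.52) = 2.75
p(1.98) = -26.35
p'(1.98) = -23.90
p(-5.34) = -137.02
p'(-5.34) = 54.13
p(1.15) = -10.19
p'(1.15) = -15.05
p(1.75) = -21.14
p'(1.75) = -21.44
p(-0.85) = -1.41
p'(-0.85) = 6.27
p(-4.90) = -114.23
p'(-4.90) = 49.44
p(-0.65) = -0.37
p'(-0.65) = 4.14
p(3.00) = -56.27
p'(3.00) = -34.77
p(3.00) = -56.27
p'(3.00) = -34.77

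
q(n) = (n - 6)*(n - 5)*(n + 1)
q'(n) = (n - 6)*(n - 5) + (n - 6)*(n + 1) + (n - 5)*(n + 1)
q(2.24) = 33.62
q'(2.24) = -10.75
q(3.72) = 13.77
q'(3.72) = -13.88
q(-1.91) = -49.74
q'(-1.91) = 68.14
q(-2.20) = -70.85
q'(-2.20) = 77.52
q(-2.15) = -67.01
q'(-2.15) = 75.87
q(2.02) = 35.82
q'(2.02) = -9.16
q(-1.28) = -12.80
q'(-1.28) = 49.52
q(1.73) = 38.12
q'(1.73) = -6.62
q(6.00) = 0.00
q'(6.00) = 7.00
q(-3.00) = -144.00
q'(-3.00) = 106.00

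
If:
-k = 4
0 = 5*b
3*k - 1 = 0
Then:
No Solution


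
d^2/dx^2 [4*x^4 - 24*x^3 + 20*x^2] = 48*x^2 - 144*x + 40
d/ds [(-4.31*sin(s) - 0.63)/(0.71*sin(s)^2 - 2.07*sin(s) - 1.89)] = (3.0601*sin(s)^2 + 0.894600000000001*sin(s) + 6.8418)*cos(s)/(0.5041*sin(s)^4 - 2.9394*sin(s)^3 + 1.6011*sin(s)^2 + 7.8246*sin(s) + 3.5721)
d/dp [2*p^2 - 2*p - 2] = 4*p - 2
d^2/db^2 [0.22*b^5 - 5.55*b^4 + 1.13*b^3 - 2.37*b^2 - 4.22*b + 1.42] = 4.4*b^3 - 66.6*b^2 + 6.78*b - 4.74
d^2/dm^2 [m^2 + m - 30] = 2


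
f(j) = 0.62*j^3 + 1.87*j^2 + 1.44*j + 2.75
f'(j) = 1.86*j^2 + 3.74*j + 1.44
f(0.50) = 4.02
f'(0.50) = 3.78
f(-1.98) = 2.42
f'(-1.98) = 1.33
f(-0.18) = 2.55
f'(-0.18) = 0.83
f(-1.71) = 2.66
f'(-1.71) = 0.48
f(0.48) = 3.94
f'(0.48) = 3.66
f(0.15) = 3.01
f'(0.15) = 2.04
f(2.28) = 23.10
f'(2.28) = 19.64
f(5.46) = 167.28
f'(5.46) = 77.31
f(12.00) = 1360.67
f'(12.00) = 314.16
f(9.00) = 619.16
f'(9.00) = 185.76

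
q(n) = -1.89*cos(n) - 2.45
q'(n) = 1.89*sin(n)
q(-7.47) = -3.16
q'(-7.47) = -1.75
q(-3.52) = -0.69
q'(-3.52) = 0.70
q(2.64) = -0.79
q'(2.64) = 0.91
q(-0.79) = -3.78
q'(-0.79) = -1.34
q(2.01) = -1.65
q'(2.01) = 1.71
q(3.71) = -0.86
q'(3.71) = -1.02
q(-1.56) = -2.47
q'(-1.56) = -1.89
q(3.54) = -0.71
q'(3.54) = -0.73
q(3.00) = -0.58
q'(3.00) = 0.27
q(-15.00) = -1.01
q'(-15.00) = -1.23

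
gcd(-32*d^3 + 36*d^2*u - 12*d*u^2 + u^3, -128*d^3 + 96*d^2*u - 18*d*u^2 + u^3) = 16*d^2 - 10*d*u + u^2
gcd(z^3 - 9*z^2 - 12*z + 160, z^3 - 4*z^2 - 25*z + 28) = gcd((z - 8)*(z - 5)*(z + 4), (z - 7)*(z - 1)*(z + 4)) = z + 4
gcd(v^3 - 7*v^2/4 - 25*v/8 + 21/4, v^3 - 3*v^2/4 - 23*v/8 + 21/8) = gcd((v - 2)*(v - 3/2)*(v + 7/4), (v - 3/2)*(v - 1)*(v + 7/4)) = v^2 + v/4 - 21/8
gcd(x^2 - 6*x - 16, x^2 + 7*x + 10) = x + 2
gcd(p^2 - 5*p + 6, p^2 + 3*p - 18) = p - 3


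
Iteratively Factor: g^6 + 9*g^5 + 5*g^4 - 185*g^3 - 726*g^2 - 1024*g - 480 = (g + 4)*(g^5 + 5*g^4 - 15*g^3 - 125*g^2 - 226*g - 120) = (g - 5)*(g + 4)*(g^4 + 10*g^3 + 35*g^2 + 50*g + 24) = (g - 5)*(g + 4)^2*(g^3 + 6*g^2 + 11*g + 6) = (g - 5)*(g + 2)*(g + 4)^2*(g^2 + 4*g + 3) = (g - 5)*(g + 2)*(g + 3)*(g + 4)^2*(g + 1)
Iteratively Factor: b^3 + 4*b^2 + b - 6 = (b - 1)*(b^2 + 5*b + 6) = (b - 1)*(b + 2)*(b + 3)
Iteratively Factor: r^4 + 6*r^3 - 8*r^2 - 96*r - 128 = (r + 4)*(r^3 + 2*r^2 - 16*r - 32) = (r + 2)*(r + 4)*(r^2 - 16) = (r + 2)*(r + 4)^2*(r - 4)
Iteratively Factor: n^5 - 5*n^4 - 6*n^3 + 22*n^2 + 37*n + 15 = (n + 1)*(n^4 - 6*n^3 + 22*n + 15) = (n - 3)*(n + 1)*(n^3 - 3*n^2 - 9*n - 5) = (n - 5)*(n - 3)*(n + 1)*(n^2 + 2*n + 1) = (n - 5)*(n - 3)*(n + 1)^2*(n + 1)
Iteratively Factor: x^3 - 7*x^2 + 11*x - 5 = (x - 1)*(x^2 - 6*x + 5) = (x - 5)*(x - 1)*(x - 1)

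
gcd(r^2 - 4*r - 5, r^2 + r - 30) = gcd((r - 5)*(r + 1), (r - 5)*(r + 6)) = r - 5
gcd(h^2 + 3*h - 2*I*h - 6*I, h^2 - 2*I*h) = h - 2*I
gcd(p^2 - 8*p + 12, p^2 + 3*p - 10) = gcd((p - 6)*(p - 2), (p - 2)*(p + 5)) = p - 2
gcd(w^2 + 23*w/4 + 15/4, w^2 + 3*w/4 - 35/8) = 1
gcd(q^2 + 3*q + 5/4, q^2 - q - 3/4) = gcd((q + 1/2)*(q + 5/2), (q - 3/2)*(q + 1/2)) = q + 1/2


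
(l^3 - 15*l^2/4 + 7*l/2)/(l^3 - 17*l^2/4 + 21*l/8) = 2*(4*l^2 - 15*l + 14)/(8*l^2 - 34*l + 21)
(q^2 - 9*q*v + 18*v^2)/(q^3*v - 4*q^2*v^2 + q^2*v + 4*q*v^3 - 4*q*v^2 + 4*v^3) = (q^2 - 9*q*v + 18*v^2)/(v*(q^3 - 4*q^2*v + q^2 + 4*q*v^2 - 4*q*v + 4*v^2))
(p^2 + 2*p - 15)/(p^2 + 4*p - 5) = (p - 3)/(p - 1)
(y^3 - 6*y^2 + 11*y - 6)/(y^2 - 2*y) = y - 4 + 3/y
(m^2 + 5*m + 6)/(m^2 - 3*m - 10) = (m + 3)/(m - 5)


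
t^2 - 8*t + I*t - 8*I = (t - 8)*(t + I)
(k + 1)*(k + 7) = k^2 + 8*k + 7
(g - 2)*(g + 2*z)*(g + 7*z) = g^3 + 9*g^2*z - 2*g^2 + 14*g*z^2 - 18*g*z - 28*z^2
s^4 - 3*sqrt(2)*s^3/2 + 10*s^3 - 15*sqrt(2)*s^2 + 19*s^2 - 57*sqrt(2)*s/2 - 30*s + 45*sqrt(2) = (s - 1)*(s + 5)*(s + 6)*(s - 3*sqrt(2)/2)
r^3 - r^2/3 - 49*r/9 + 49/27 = (r - 7/3)*(r - 1/3)*(r + 7/3)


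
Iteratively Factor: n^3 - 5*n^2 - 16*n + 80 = (n - 5)*(n^2 - 16) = (n - 5)*(n - 4)*(n + 4)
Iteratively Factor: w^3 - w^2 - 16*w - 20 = (w - 5)*(w^2 + 4*w + 4) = (w - 5)*(w + 2)*(w + 2)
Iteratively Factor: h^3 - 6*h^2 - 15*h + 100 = (h + 4)*(h^2 - 10*h + 25) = (h - 5)*(h + 4)*(h - 5)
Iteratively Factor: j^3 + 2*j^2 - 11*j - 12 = (j + 4)*(j^2 - 2*j - 3) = (j + 1)*(j + 4)*(j - 3)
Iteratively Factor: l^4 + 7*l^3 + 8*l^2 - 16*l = (l + 4)*(l^3 + 3*l^2 - 4*l) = (l - 1)*(l + 4)*(l^2 + 4*l) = l*(l - 1)*(l + 4)*(l + 4)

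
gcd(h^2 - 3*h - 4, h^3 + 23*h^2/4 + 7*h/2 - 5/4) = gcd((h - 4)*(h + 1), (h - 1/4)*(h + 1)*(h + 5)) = h + 1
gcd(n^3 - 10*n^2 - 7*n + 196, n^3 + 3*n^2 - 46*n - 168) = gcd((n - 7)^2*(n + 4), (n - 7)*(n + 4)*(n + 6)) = n^2 - 3*n - 28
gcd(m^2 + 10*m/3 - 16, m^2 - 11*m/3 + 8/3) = m - 8/3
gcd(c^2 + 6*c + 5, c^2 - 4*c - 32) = 1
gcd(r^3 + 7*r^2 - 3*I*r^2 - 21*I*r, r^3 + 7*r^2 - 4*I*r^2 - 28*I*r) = r^2 + 7*r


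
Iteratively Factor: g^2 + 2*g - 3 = (g + 3)*(g - 1)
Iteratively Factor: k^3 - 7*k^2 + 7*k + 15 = (k - 5)*(k^2 - 2*k - 3) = (k - 5)*(k + 1)*(k - 3)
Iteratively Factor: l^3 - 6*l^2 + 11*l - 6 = (l - 2)*(l^2 - 4*l + 3) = (l - 3)*(l - 2)*(l - 1)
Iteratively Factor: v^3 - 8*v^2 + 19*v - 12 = (v - 3)*(v^2 - 5*v + 4) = (v - 3)*(v - 1)*(v - 4)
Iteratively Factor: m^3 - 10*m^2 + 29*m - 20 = (m - 1)*(m^2 - 9*m + 20) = (m - 5)*(m - 1)*(m - 4)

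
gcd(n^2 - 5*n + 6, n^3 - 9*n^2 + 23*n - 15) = n - 3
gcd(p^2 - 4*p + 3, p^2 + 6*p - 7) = p - 1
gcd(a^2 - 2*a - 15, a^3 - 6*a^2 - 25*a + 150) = a - 5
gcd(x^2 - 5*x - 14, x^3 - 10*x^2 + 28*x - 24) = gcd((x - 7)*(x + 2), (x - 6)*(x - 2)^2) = 1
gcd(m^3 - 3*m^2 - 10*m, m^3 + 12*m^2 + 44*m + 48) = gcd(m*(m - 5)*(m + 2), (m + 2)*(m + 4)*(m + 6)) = m + 2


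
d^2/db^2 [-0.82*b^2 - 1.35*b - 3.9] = -1.64000000000000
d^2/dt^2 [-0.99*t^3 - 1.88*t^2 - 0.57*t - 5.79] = -5.94*t - 3.76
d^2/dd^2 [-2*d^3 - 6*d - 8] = -12*d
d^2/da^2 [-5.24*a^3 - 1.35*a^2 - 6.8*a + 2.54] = -31.44*a - 2.7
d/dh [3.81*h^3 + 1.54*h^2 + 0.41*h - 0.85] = 11.43*h^2 + 3.08*h + 0.41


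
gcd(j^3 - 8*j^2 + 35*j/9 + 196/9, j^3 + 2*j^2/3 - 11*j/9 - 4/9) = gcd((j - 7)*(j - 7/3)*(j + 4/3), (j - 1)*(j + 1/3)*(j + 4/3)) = j + 4/3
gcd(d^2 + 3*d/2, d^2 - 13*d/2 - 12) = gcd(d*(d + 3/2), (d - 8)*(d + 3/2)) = d + 3/2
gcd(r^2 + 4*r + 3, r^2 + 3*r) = r + 3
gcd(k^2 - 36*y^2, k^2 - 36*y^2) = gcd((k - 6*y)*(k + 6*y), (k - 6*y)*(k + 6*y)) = -k^2 + 36*y^2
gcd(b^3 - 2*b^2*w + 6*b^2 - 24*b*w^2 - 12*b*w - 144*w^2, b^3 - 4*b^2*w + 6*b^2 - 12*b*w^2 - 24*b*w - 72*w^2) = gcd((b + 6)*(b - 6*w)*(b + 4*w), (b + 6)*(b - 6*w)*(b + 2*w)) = -b^2 + 6*b*w - 6*b + 36*w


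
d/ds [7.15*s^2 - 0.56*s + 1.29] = 14.3*s - 0.56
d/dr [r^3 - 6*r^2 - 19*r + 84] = 3*r^2 - 12*r - 19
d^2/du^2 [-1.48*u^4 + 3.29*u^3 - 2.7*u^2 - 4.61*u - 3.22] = -17.76*u^2 + 19.74*u - 5.4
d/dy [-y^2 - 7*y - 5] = -2*y - 7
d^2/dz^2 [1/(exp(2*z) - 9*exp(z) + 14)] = ((9 - 4*exp(z))*(exp(2*z) - 9*exp(z) + 14) + 2*(2*exp(z) - 9)^2*exp(z))*exp(z)/(exp(2*z) - 9*exp(z) + 14)^3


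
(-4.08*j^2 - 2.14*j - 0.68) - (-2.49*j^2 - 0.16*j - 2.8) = -1.59*j^2 - 1.98*j + 2.12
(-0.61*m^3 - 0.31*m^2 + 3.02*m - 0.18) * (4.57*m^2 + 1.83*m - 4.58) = -2.7877*m^5 - 2.533*m^4 + 16.0279*m^3 + 6.1238*m^2 - 14.161*m + 0.8244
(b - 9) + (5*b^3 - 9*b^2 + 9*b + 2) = 5*b^3 - 9*b^2 + 10*b - 7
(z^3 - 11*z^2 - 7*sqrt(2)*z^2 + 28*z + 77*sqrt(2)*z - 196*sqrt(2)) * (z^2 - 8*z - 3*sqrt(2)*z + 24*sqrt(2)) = z^5 - 19*z^4 - 10*sqrt(2)*z^4 + 158*z^3 + 190*sqrt(2)*z^3 - 1160*sqrt(2)*z^2 - 1022*z^2 + 2240*sqrt(2)*z + 4872*z - 9408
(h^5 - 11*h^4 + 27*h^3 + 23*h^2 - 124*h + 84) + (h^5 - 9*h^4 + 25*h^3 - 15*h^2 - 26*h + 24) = 2*h^5 - 20*h^4 + 52*h^3 + 8*h^2 - 150*h + 108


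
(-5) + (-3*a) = -3*a - 5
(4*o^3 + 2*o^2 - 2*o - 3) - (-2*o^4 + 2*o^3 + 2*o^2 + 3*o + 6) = 2*o^4 + 2*o^3 - 5*o - 9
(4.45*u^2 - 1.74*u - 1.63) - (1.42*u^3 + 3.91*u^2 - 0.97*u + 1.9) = -1.42*u^3 + 0.54*u^2 - 0.77*u - 3.53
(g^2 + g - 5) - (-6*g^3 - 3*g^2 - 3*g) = 6*g^3 + 4*g^2 + 4*g - 5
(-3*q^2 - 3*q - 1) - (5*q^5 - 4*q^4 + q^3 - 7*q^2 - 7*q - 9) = -5*q^5 + 4*q^4 - q^3 + 4*q^2 + 4*q + 8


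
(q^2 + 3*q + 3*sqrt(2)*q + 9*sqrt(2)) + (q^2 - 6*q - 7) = 2*q^2 - 3*q + 3*sqrt(2)*q - 7 + 9*sqrt(2)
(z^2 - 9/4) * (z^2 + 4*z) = z^4 + 4*z^3 - 9*z^2/4 - 9*z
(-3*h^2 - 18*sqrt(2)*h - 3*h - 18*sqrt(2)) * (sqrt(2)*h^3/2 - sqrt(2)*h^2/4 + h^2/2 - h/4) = -3*sqrt(2)*h^5/2 - 39*h^4/2 - 3*sqrt(2)*h^4/4 - 33*sqrt(2)*h^3/4 - 39*h^3/4 - 9*sqrt(2)*h^2/2 + 39*h^2/4 + 9*sqrt(2)*h/2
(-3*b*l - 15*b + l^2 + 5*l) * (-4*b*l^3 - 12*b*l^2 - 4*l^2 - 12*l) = 12*b^2*l^4 + 96*b^2*l^3 + 180*b^2*l^2 - 4*b*l^5 - 32*b*l^4 - 48*b*l^3 + 96*b*l^2 + 180*b*l - 4*l^4 - 32*l^3 - 60*l^2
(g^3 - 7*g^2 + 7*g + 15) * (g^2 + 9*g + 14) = g^5 + 2*g^4 - 42*g^3 - 20*g^2 + 233*g + 210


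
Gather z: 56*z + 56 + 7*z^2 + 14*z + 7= 7*z^2 + 70*z + 63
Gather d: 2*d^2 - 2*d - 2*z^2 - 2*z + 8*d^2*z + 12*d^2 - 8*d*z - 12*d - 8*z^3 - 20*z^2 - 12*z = d^2*(8*z + 14) + d*(-8*z - 14) - 8*z^3 - 22*z^2 - 14*z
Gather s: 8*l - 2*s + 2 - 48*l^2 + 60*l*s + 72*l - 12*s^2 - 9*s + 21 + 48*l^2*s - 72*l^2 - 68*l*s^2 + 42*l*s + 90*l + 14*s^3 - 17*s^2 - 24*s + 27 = -120*l^2 + 170*l + 14*s^3 + s^2*(-68*l - 29) + s*(48*l^2 + 102*l - 35) + 50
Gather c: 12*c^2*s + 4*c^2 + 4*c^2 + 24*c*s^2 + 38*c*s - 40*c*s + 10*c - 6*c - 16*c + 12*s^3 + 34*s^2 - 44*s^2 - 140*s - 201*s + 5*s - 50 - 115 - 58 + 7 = c^2*(12*s + 8) + c*(24*s^2 - 2*s - 12) + 12*s^3 - 10*s^2 - 336*s - 216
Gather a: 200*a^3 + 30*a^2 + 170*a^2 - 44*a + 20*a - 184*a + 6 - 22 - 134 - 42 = 200*a^3 + 200*a^2 - 208*a - 192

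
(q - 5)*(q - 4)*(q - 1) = q^3 - 10*q^2 + 29*q - 20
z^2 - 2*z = z*(z - 2)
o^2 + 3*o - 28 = (o - 4)*(o + 7)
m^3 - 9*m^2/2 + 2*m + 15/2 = (m - 3)*(m - 5/2)*(m + 1)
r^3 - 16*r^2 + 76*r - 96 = (r - 8)*(r - 6)*(r - 2)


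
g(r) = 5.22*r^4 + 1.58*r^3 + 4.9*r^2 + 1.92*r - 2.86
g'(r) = 20.88*r^3 + 4.74*r^2 + 9.8*r + 1.92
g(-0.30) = -3.00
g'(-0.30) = -1.16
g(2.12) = 143.73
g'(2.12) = 242.95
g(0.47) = -0.46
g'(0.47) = 9.74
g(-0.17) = -3.05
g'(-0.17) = 0.29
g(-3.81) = 1073.51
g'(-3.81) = -1121.41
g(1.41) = 34.65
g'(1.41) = 83.69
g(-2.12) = 105.48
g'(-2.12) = -196.50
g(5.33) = 4598.70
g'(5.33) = 3350.45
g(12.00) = 111697.94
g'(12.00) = 36882.72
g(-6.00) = 6585.86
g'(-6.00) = -4396.32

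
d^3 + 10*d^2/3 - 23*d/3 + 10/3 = (d - 1)*(d - 2/3)*(d + 5)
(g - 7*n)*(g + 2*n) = g^2 - 5*g*n - 14*n^2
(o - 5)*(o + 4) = o^2 - o - 20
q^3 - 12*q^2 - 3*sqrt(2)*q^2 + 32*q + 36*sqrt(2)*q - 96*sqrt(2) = (q - 8)*(q - 4)*(q - 3*sqrt(2))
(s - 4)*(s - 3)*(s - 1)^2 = s^4 - 9*s^3 + 27*s^2 - 31*s + 12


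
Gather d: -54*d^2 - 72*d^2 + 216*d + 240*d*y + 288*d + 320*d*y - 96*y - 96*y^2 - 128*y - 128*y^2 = -126*d^2 + d*(560*y + 504) - 224*y^2 - 224*y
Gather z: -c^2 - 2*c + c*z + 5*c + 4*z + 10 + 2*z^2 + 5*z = -c^2 + 3*c + 2*z^2 + z*(c + 9) + 10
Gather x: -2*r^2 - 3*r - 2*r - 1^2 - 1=-2*r^2 - 5*r - 2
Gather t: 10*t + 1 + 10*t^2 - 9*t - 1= 10*t^2 + t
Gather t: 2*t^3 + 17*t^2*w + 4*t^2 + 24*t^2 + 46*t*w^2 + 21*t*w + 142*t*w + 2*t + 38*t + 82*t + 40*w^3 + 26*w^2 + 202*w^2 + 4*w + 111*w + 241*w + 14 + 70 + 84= 2*t^3 + t^2*(17*w + 28) + t*(46*w^2 + 163*w + 122) + 40*w^3 + 228*w^2 + 356*w + 168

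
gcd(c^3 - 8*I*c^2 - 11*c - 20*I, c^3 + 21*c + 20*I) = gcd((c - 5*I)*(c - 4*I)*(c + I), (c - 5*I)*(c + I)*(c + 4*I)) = c^2 - 4*I*c + 5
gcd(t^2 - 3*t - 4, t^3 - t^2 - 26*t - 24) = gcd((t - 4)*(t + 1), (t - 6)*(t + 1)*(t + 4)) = t + 1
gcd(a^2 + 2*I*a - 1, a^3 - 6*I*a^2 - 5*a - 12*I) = a + I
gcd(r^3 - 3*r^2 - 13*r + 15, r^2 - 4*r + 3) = r - 1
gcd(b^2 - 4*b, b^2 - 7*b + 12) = b - 4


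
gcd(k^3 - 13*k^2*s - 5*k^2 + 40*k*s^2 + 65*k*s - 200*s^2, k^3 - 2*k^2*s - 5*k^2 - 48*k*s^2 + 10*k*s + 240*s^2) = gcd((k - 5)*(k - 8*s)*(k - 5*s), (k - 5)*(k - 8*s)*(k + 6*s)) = -k^2 + 8*k*s + 5*k - 40*s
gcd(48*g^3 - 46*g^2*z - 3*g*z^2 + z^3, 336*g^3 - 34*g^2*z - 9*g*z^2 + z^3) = -48*g^2 - 2*g*z + z^2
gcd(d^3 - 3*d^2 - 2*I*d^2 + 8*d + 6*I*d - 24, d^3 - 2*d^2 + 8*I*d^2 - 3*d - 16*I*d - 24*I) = d - 3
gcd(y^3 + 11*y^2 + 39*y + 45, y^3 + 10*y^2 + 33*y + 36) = y^2 + 6*y + 9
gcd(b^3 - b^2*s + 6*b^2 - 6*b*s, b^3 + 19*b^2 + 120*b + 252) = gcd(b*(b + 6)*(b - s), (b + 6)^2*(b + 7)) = b + 6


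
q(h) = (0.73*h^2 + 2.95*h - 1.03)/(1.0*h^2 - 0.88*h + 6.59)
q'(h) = (0.88 - 2.0*h)*(0.73*h^2 + 2.95*h - 1.03)/(1.0*h^2 - 0.88*h + 6.59)^2 + (1.46*h + 2.95)/(1.0*h^2 - 0.88*h + 6.59)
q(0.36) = 0.02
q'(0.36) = 0.54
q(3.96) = 1.18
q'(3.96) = 0.02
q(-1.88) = -0.34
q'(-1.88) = -0.12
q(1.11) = 0.46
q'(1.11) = 0.58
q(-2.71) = -0.22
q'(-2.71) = -0.15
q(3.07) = 1.12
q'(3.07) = 0.12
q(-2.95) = -0.19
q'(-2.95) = -0.15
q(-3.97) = -0.05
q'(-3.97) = -0.13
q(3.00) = 1.11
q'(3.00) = 0.13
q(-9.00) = 0.33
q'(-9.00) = -0.04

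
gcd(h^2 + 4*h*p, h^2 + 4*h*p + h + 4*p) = h + 4*p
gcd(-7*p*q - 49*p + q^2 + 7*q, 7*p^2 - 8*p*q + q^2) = 7*p - q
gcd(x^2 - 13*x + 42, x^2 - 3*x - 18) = x - 6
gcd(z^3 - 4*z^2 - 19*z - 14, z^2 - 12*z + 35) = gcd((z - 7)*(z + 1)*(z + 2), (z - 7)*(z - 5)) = z - 7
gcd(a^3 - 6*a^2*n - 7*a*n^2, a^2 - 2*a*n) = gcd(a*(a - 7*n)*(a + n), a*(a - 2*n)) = a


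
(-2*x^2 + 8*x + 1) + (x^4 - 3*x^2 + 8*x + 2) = x^4 - 5*x^2 + 16*x + 3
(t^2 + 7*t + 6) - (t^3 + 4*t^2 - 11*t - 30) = -t^3 - 3*t^2 + 18*t + 36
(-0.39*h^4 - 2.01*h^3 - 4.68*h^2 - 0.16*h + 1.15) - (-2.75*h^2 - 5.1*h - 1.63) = -0.39*h^4 - 2.01*h^3 - 1.93*h^2 + 4.94*h + 2.78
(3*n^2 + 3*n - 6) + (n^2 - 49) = 4*n^2 + 3*n - 55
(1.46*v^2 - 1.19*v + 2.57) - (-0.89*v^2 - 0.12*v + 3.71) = 2.35*v^2 - 1.07*v - 1.14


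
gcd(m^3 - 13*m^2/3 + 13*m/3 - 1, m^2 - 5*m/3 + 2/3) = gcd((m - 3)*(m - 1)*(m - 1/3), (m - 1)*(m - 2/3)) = m - 1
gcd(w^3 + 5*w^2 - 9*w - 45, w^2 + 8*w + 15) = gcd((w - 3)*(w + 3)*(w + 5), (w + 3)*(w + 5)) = w^2 + 8*w + 15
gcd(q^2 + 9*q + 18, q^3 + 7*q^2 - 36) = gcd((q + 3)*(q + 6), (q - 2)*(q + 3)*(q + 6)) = q^2 + 9*q + 18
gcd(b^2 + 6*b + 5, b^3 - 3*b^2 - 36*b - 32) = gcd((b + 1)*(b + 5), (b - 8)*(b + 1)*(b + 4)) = b + 1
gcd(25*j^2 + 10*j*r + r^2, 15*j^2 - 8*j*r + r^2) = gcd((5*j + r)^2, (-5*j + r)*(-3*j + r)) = 1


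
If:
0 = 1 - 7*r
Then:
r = 1/7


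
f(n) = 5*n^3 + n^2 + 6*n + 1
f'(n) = 15*n^2 + 2*n + 6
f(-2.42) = -78.53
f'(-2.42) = 89.01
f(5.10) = 720.86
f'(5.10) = 406.35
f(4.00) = 361.00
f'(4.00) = 254.00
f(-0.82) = -6.00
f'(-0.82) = 14.45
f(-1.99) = -46.38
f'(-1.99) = 61.42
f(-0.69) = -4.31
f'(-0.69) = 11.76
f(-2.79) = -116.54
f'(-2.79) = 117.18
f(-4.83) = -568.04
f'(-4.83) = 346.27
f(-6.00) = -1079.00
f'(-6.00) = 534.00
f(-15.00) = -16739.00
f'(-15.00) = 3351.00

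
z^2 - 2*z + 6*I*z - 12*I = (z - 2)*(z + 6*I)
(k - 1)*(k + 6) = k^2 + 5*k - 6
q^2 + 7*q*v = q*(q + 7*v)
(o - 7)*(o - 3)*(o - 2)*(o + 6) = o^4 - 6*o^3 - 31*o^2 + 204*o - 252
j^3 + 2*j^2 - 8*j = j*(j - 2)*(j + 4)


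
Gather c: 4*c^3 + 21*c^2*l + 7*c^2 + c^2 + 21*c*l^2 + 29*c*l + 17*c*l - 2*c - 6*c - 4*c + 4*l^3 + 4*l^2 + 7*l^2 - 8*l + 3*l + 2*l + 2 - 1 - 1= 4*c^3 + c^2*(21*l + 8) + c*(21*l^2 + 46*l - 12) + 4*l^3 + 11*l^2 - 3*l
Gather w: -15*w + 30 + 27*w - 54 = 12*w - 24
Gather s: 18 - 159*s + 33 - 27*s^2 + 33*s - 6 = -27*s^2 - 126*s + 45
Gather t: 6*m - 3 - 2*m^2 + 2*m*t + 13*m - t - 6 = -2*m^2 + 19*m + t*(2*m - 1) - 9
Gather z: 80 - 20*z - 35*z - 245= -55*z - 165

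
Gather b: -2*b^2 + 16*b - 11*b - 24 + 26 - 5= -2*b^2 + 5*b - 3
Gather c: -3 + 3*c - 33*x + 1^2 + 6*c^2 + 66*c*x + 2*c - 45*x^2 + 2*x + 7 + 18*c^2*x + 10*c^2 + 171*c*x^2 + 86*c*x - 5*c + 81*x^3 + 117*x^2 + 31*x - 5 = c^2*(18*x + 16) + c*(171*x^2 + 152*x) + 81*x^3 + 72*x^2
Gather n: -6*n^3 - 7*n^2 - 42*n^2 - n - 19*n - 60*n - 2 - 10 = -6*n^3 - 49*n^2 - 80*n - 12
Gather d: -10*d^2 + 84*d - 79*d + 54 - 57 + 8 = -10*d^2 + 5*d + 5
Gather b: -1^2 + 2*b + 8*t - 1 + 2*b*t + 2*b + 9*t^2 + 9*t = b*(2*t + 4) + 9*t^2 + 17*t - 2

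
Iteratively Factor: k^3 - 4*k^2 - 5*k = (k + 1)*(k^2 - 5*k) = (k - 5)*(k + 1)*(k)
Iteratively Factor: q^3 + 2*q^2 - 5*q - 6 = (q + 3)*(q^2 - q - 2) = (q - 2)*(q + 3)*(q + 1)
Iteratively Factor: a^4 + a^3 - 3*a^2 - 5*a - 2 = (a + 1)*(a^3 - 3*a - 2) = (a + 1)^2*(a^2 - a - 2) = (a - 2)*(a + 1)^2*(a + 1)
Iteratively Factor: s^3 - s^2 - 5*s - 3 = (s - 3)*(s^2 + 2*s + 1) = (s - 3)*(s + 1)*(s + 1)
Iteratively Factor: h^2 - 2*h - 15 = (h + 3)*(h - 5)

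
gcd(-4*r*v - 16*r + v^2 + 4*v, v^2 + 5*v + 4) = v + 4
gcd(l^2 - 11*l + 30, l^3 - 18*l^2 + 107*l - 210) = l^2 - 11*l + 30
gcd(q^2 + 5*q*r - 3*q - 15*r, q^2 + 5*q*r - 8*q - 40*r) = q + 5*r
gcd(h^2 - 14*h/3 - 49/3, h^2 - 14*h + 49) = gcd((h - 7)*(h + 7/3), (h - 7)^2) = h - 7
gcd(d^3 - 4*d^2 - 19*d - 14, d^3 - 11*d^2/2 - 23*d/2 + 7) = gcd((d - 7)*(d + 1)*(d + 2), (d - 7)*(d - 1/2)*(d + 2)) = d^2 - 5*d - 14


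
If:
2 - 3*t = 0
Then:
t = 2/3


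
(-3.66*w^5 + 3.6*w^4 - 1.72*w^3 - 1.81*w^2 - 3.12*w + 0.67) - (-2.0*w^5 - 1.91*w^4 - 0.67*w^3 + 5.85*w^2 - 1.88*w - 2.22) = -1.66*w^5 + 5.51*w^4 - 1.05*w^3 - 7.66*w^2 - 1.24*w + 2.89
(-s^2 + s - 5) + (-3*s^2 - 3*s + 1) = -4*s^2 - 2*s - 4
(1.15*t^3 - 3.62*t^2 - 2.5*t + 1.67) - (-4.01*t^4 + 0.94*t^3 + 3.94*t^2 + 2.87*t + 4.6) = 4.01*t^4 + 0.21*t^3 - 7.56*t^2 - 5.37*t - 2.93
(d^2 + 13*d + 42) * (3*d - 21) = 3*d^3 + 18*d^2 - 147*d - 882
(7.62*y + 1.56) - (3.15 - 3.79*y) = 11.41*y - 1.59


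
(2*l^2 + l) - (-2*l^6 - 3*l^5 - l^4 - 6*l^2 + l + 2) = 2*l^6 + 3*l^5 + l^4 + 8*l^2 - 2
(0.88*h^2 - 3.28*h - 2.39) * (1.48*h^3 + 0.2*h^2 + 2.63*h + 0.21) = 1.3024*h^5 - 4.6784*h^4 - 1.8788*h^3 - 8.9196*h^2 - 6.9745*h - 0.5019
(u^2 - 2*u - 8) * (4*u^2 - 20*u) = 4*u^4 - 28*u^3 + 8*u^2 + 160*u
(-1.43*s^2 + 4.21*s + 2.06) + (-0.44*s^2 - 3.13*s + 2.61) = -1.87*s^2 + 1.08*s + 4.67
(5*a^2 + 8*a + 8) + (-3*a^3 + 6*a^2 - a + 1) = -3*a^3 + 11*a^2 + 7*a + 9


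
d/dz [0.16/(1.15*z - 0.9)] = -0.184/(1.15*z - 0.9)^2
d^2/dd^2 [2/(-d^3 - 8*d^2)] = 4*((d + 8)*(3*d + 8) - (3*d + 16)^2)/(d^4*(d + 8)^3)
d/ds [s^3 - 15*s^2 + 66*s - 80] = 3*s^2 - 30*s + 66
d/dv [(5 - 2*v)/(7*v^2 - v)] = (14*v^2 - 70*v + 5)/(v^2*(49*v^2 - 14*v + 1))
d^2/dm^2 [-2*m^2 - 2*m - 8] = -4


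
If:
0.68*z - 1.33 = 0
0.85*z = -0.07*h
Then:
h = -23.75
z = 1.96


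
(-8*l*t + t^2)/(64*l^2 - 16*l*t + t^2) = t/(-8*l + t)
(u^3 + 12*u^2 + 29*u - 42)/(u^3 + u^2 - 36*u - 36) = (u^2 + 6*u - 7)/(u^2 - 5*u - 6)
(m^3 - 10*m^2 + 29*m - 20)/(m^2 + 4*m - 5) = (m^2 - 9*m + 20)/(m + 5)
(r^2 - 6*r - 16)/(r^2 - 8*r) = (r + 2)/r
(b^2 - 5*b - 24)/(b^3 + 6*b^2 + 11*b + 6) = (b - 8)/(b^2 + 3*b + 2)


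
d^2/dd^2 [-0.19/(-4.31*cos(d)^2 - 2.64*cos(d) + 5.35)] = (-14.117836*(1 - cos(d)^2)^2 - 6.485688*cos(d)^3 - 25.907602*cos(d)^2 + 10.287816*cos(d) + 25.528514)/(4.31*cos(d)^2 + 2.64*cos(d) - 5.35)^3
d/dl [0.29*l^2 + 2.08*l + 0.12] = 0.58*l + 2.08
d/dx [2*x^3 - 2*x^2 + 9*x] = 6*x^2 - 4*x + 9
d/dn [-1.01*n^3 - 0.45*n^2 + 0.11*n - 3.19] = -3.03*n^2 - 0.9*n + 0.11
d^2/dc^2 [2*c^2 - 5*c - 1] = 4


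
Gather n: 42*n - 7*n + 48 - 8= 35*n + 40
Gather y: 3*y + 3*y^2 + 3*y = 3*y^2 + 6*y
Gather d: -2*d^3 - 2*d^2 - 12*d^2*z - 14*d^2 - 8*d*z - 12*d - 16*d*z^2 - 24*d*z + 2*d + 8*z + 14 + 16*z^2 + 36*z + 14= -2*d^3 + d^2*(-12*z - 16) + d*(-16*z^2 - 32*z - 10) + 16*z^2 + 44*z + 28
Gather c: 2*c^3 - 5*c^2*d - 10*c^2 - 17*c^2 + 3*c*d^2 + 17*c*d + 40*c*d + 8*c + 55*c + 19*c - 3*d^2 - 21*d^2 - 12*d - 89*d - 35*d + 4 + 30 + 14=2*c^3 + c^2*(-5*d - 27) + c*(3*d^2 + 57*d + 82) - 24*d^2 - 136*d + 48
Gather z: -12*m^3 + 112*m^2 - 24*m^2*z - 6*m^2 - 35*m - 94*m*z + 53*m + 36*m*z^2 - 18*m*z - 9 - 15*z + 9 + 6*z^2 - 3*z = -12*m^3 + 106*m^2 + 18*m + z^2*(36*m + 6) + z*(-24*m^2 - 112*m - 18)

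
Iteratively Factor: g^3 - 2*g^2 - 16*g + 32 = (g + 4)*(g^2 - 6*g + 8) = (g - 4)*(g + 4)*(g - 2)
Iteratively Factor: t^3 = (t)*(t^2) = t^2*(t)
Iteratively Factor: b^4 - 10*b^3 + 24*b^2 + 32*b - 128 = (b - 4)*(b^3 - 6*b^2 + 32) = (b - 4)^2*(b^2 - 2*b - 8) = (b - 4)^3*(b + 2)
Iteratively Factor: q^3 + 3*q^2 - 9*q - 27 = (q + 3)*(q^2 - 9) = (q + 3)^2*(q - 3)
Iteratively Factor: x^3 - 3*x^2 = (x - 3)*(x^2) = x*(x - 3)*(x)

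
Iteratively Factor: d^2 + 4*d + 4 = (d + 2)*(d + 2)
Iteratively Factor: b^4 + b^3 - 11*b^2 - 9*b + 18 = (b + 3)*(b^3 - 2*b^2 - 5*b + 6) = (b + 2)*(b + 3)*(b^2 - 4*b + 3) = (b - 1)*(b + 2)*(b + 3)*(b - 3)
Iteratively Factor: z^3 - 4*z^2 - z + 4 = (z - 1)*(z^2 - 3*z - 4) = (z - 1)*(z + 1)*(z - 4)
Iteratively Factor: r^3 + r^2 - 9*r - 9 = (r - 3)*(r^2 + 4*r + 3) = (r - 3)*(r + 1)*(r + 3)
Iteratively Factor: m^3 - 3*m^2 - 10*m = (m - 5)*(m^2 + 2*m) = (m - 5)*(m + 2)*(m)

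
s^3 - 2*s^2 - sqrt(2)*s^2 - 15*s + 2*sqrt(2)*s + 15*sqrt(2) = (s - 5)*(s + 3)*(s - sqrt(2))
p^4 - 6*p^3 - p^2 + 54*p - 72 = (p - 4)*(p - 3)*(p - 2)*(p + 3)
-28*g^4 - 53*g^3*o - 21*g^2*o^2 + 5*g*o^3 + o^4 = (-4*g + o)*(g + o)^2*(7*g + o)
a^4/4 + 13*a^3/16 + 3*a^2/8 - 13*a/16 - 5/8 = (a/4 + 1/2)*(a - 1)*(a + 1)*(a + 5/4)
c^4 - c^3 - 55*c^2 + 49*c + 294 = (c - 7)*(c - 3)*(c + 2)*(c + 7)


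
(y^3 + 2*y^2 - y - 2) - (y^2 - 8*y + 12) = y^3 + y^2 + 7*y - 14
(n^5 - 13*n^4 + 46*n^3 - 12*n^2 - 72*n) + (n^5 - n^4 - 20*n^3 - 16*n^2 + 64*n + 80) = 2*n^5 - 14*n^4 + 26*n^3 - 28*n^2 - 8*n + 80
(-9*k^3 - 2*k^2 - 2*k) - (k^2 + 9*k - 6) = -9*k^3 - 3*k^2 - 11*k + 6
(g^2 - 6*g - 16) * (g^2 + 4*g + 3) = g^4 - 2*g^3 - 37*g^2 - 82*g - 48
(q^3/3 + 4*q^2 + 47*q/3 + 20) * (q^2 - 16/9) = q^5/3 + 4*q^4 + 407*q^3/27 + 116*q^2/9 - 752*q/27 - 320/9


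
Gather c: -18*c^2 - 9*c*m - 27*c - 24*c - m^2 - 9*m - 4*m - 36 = -18*c^2 + c*(-9*m - 51) - m^2 - 13*m - 36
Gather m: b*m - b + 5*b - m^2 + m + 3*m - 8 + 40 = 4*b - m^2 + m*(b + 4) + 32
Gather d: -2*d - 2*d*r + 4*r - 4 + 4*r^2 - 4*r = d*(-2*r - 2) + 4*r^2 - 4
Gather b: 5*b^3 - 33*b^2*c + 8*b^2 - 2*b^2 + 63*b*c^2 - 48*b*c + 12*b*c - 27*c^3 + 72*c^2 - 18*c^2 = 5*b^3 + b^2*(6 - 33*c) + b*(63*c^2 - 36*c) - 27*c^3 + 54*c^2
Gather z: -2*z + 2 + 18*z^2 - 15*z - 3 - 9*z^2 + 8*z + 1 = 9*z^2 - 9*z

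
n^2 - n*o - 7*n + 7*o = (n - 7)*(n - o)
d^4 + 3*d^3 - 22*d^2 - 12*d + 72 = (d - 3)*(d - 2)*(d + 2)*(d + 6)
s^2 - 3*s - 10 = (s - 5)*(s + 2)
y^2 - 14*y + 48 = (y - 8)*(y - 6)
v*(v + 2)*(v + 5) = v^3 + 7*v^2 + 10*v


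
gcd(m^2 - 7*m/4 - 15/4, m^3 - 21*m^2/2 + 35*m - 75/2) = m - 3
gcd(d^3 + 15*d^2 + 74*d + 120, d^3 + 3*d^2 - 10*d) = d + 5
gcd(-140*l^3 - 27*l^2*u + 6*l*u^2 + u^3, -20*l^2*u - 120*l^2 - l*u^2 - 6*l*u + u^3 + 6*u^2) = -20*l^2 - l*u + u^2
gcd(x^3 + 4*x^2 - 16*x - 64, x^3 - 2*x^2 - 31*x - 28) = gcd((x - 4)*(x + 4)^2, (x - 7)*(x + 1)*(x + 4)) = x + 4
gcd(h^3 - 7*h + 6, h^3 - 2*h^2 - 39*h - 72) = h + 3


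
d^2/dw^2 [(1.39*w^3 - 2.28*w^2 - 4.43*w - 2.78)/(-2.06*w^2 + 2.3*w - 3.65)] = (65.400196*w^3 + 37.937628*w^2 - 389.99451*w + 122.73706)/(8.741816*w^6 - 29.28084*w^5 + 79.15962*w^4 - 115.9292*w^3 + 140.25855*w^2 - 91.92525*w + 48.627125)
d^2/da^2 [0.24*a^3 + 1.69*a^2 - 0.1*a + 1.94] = 1.44*a + 3.38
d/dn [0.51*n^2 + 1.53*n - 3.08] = 1.02*n + 1.53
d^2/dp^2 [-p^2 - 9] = -2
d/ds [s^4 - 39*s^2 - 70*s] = 4*s^3 - 78*s - 70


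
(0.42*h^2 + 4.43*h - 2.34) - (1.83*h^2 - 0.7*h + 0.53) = -1.41*h^2 + 5.13*h - 2.87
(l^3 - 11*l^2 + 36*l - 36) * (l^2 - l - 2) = l^5 - 12*l^4 + 45*l^3 - 50*l^2 - 36*l + 72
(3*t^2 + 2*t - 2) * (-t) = -3*t^3 - 2*t^2 + 2*t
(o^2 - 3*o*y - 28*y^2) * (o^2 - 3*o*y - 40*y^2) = o^4 - 6*o^3*y - 59*o^2*y^2 + 204*o*y^3 + 1120*y^4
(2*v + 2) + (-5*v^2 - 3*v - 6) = -5*v^2 - v - 4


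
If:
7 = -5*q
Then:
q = -7/5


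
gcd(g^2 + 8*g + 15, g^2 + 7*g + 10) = g + 5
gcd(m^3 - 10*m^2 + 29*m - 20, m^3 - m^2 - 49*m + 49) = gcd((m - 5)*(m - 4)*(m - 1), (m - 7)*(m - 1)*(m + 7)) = m - 1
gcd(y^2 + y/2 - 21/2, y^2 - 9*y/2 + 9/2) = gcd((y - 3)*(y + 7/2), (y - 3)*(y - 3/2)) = y - 3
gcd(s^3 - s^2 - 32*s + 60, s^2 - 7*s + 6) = 1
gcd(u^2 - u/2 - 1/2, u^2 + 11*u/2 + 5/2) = u + 1/2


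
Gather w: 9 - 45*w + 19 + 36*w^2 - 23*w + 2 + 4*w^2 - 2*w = 40*w^2 - 70*w + 30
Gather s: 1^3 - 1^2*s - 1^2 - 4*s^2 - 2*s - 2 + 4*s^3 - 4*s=4*s^3 - 4*s^2 - 7*s - 2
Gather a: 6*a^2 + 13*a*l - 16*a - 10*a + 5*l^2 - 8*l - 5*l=6*a^2 + a*(13*l - 26) + 5*l^2 - 13*l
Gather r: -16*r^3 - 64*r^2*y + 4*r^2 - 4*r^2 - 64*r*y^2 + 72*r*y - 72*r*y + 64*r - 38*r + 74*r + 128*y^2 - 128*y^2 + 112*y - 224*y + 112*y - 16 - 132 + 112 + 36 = -16*r^3 - 64*r^2*y + r*(100 - 64*y^2)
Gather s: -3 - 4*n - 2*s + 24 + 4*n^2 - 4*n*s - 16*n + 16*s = 4*n^2 - 20*n + s*(14 - 4*n) + 21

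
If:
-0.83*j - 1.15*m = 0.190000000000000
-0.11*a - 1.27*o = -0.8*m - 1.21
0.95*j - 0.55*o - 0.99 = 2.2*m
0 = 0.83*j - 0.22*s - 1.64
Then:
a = -15.511957712272*s - 92.6843962266601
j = 0.265060240963855*s + 1.97590361445783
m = -0.191304347826087*s - 1.59130434782609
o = 1.22304871660555*s + 7.97814181627697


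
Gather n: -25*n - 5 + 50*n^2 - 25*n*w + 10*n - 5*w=50*n^2 + n*(-25*w - 15) - 5*w - 5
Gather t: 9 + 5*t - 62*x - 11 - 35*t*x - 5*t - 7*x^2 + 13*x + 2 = -35*t*x - 7*x^2 - 49*x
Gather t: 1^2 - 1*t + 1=2 - t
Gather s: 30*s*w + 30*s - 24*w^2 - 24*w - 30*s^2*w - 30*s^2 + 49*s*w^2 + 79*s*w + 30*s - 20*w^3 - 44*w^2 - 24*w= s^2*(-30*w - 30) + s*(49*w^2 + 109*w + 60) - 20*w^3 - 68*w^2 - 48*w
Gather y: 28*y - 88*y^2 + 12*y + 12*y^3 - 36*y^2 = 12*y^3 - 124*y^2 + 40*y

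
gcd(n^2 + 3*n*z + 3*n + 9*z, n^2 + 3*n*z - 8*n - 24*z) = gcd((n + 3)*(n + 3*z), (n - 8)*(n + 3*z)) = n + 3*z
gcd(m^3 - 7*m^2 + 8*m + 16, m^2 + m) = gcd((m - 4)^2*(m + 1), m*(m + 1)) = m + 1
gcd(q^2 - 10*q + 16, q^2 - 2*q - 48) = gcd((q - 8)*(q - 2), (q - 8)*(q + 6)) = q - 8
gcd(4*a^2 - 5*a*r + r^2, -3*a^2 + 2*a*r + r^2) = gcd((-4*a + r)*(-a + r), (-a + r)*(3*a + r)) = -a + r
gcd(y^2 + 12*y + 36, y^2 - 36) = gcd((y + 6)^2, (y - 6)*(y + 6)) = y + 6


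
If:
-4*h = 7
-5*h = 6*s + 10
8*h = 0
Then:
No Solution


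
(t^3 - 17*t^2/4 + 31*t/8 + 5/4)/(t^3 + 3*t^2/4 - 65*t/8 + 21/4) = (8*t^2 - 18*t - 5)/(8*t^2 + 22*t - 21)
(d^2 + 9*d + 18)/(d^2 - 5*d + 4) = (d^2 + 9*d + 18)/(d^2 - 5*d + 4)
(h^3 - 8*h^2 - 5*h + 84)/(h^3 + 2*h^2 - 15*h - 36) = (h - 7)/(h + 3)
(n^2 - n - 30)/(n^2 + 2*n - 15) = (n - 6)/(n - 3)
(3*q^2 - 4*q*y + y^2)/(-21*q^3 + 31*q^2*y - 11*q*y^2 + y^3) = 1/(-7*q + y)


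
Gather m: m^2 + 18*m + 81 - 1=m^2 + 18*m + 80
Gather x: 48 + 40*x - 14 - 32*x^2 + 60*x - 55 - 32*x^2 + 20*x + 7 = -64*x^2 + 120*x - 14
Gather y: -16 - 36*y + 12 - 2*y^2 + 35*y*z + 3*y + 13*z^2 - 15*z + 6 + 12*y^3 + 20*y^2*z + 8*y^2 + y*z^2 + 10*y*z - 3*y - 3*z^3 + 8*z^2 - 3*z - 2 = 12*y^3 + y^2*(20*z + 6) + y*(z^2 + 45*z - 36) - 3*z^3 + 21*z^2 - 18*z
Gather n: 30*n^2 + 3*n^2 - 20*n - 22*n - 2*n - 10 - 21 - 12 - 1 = 33*n^2 - 44*n - 44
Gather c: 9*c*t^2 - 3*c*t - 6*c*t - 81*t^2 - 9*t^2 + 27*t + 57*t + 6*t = c*(9*t^2 - 9*t) - 90*t^2 + 90*t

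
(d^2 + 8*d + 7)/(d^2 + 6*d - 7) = (d + 1)/(d - 1)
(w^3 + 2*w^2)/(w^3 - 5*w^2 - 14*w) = w/(w - 7)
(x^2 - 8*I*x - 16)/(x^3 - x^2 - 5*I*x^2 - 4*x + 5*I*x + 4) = (x - 4*I)/(x^2 - x*(1 + I) + I)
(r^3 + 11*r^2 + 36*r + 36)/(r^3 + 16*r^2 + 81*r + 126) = (r + 2)/(r + 7)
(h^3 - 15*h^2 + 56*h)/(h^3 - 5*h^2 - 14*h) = (h - 8)/(h + 2)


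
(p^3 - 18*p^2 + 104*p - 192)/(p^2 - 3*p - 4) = (p^2 - 14*p + 48)/(p + 1)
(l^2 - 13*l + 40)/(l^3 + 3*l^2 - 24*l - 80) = (l - 8)/(l^2 + 8*l + 16)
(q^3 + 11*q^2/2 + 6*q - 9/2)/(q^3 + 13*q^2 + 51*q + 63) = (q - 1/2)/(q + 7)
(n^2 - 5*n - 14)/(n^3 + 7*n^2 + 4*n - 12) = (n - 7)/(n^2 + 5*n - 6)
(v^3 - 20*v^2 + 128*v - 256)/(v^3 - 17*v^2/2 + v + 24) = 2*(v^2 - 12*v + 32)/(2*v^2 - v - 6)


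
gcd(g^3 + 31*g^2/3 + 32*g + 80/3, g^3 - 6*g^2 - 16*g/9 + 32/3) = g + 4/3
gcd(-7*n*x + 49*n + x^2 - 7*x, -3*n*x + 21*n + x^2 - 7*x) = x - 7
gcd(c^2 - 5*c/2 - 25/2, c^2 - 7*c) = 1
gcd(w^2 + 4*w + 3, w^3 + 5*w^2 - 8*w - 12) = w + 1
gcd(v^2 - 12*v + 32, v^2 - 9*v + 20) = v - 4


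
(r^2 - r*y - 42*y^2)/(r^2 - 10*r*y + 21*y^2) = (-r - 6*y)/(-r + 3*y)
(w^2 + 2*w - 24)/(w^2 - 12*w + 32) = (w + 6)/(w - 8)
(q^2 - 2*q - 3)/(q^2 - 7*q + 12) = (q + 1)/(q - 4)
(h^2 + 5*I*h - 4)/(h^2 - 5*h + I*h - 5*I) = (h + 4*I)/(h - 5)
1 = 1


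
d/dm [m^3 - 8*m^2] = m*(3*m - 16)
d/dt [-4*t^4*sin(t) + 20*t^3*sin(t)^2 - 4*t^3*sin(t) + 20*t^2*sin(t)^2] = 4*t*(-t^3*cos(t) - 4*t^2*sin(t) + 5*t^2*sin(2*t) - t^2*cos(t) + 15*t*sin(t)^2 - 3*t*sin(t) + 5*t*sin(2*t) + 10*sin(t)^2)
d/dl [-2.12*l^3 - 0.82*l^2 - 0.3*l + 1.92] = -6.36*l^2 - 1.64*l - 0.3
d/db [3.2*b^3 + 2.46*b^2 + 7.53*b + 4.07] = 9.6*b^2 + 4.92*b + 7.53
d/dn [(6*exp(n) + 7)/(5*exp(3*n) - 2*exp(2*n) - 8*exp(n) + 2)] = (-60*exp(3*n) - 93*exp(2*n) + 28*exp(n) + 68)*exp(n)/(25*exp(6*n) - 20*exp(5*n) - 76*exp(4*n) + 52*exp(3*n) + 56*exp(2*n) - 32*exp(n) + 4)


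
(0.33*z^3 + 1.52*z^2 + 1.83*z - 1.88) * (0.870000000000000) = 0.2871*z^3 + 1.3224*z^2 + 1.5921*z - 1.6356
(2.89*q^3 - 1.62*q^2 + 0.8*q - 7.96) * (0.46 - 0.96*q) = -2.7744*q^4 + 2.8846*q^3 - 1.5132*q^2 + 8.0096*q - 3.6616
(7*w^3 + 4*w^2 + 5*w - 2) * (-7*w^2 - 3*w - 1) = -49*w^5 - 49*w^4 - 54*w^3 - 5*w^2 + w + 2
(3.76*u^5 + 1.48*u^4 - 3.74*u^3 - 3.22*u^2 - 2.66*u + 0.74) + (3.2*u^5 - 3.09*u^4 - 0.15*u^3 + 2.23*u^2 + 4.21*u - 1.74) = 6.96*u^5 - 1.61*u^4 - 3.89*u^3 - 0.99*u^2 + 1.55*u - 1.0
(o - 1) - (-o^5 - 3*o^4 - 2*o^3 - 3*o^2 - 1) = o^5 + 3*o^4 + 2*o^3 + 3*o^2 + o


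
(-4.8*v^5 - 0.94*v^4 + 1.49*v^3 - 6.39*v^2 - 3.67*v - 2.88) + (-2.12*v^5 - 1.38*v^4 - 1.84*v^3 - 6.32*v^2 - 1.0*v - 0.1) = -6.92*v^5 - 2.32*v^4 - 0.35*v^3 - 12.71*v^2 - 4.67*v - 2.98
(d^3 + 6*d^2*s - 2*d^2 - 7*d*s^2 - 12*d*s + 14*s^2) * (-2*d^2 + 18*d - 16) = -2*d^5 - 12*d^4*s + 22*d^4 + 14*d^3*s^2 + 132*d^3*s - 52*d^3 - 154*d^2*s^2 - 312*d^2*s + 32*d^2 + 364*d*s^2 + 192*d*s - 224*s^2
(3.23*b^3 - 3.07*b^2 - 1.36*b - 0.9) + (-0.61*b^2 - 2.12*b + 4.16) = 3.23*b^3 - 3.68*b^2 - 3.48*b + 3.26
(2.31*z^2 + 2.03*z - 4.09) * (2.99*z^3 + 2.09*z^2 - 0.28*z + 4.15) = 6.9069*z^5 + 10.8976*z^4 - 8.6332*z^3 + 0.470000000000001*z^2 + 9.5697*z - 16.9735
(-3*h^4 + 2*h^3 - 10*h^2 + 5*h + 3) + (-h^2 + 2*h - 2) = -3*h^4 + 2*h^3 - 11*h^2 + 7*h + 1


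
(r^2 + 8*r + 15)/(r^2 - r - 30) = (r + 3)/(r - 6)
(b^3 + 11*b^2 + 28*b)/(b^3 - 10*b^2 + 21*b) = (b^2 + 11*b + 28)/(b^2 - 10*b + 21)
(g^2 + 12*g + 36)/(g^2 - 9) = (g^2 + 12*g + 36)/(g^2 - 9)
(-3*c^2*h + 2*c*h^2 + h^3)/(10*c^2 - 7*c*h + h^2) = h*(-3*c^2 + 2*c*h + h^2)/(10*c^2 - 7*c*h + h^2)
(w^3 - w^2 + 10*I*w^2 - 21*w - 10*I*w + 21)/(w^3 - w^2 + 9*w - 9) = (w + 7*I)/(w - 3*I)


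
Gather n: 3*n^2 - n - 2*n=3*n^2 - 3*n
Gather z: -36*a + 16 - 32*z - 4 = -36*a - 32*z + 12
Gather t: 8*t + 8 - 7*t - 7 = t + 1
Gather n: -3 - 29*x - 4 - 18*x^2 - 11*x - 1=-18*x^2 - 40*x - 8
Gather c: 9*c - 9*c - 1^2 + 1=0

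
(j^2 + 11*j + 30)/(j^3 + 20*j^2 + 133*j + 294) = (j + 5)/(j^2 + 14*j + 49)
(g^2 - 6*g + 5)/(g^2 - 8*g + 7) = (g - 5)/(g - 7)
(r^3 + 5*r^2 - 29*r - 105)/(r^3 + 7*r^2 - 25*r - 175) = (r + 3)/(r + 5)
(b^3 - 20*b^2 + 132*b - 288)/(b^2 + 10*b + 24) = (b^3 - 20*b^2 + 132*b - 288)/(b^2 + 10*b + 24)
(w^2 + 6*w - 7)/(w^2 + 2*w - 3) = (w + 7)/(w + 3)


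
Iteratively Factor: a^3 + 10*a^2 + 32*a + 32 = (a + 2)*(a^2 + 8*a + 16) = (a + 2)*(a + 4)*(a + 4)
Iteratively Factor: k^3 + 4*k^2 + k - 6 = (k - 1)*(k^2 + 5*k + 6) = (k - 1)*(k + 3)*(k + 2)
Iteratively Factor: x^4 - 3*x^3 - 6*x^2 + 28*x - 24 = (x - 2)*(x^3 - x^2 - 8*x + 12) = (x - 2)^2*(x^2 + x - 6) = (x - 2)^2*(x + 3)*(x - 2)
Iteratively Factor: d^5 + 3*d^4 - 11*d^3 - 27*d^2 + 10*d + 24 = (d + 1)*(d^4 + 2*d^3 - 13*d^2 - 14*d + 24) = (d + 1)*(d + 4)*(d^3 - 2*d^2 - 5*d + 6) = (d - 1)*(d + 1)*(d + 4)*(d^2 - d - 6) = (d - 3)*(d - 1)*(d + 1)*(d + 4)*(d + 2)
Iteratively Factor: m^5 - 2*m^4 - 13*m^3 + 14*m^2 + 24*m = (m)*(m^4 - 2*m^3 - 13*m^2 + 14*m + 24) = m*(m + 1)*(m^3 - 3*m^2 - 10*m + 24) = m*(m + 1)*(m + 3)*(m^2 - 6*m + 8) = m*(m - 4)*(m + 1)*(m + 3)*(m - 2)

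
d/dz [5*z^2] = 10*z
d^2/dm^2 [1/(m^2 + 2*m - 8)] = 2*(-m^2 - 2*m + 4*(m + 1)^2 + 8)/(m^2 + 2*m - 8)^3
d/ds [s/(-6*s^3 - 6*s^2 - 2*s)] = 3*(2*s + 1)/(2*(3*s^2 + 3*s + 1)^2)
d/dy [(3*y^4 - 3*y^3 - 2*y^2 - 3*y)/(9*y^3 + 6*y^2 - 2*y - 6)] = (27*y^6 + 36*y^5 - 18*y^4 - 6*y^3 + 76*y^2 + 24*y + 18)/(81*y^6 + 108*y^5 - 132*y^3 - 68*y^2 + 24*y + 36)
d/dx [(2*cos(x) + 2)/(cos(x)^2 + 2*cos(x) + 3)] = 2*(-sin(x)^2 + 2*cos(x))*sin(x)/(cos(x)^2 + 2*cos(x) + 3)^2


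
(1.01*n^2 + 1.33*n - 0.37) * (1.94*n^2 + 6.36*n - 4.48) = 1.9594*n^4 + 9.0038*n^3 + 3.2162*n^2 - 8.3116*n + 1.6576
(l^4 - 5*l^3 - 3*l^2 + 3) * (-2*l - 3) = -2*l^5 + 7*l^4 + 21*l^3 + 9*l^2 - 6*l - 9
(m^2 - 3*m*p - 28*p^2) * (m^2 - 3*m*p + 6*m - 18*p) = m^4 - 6*m^3*p + 6*m^3 - 19*m^2*p^2 - 36*m^2*p + 84*m*p^3 - 114*m*p^2 + 504*p^3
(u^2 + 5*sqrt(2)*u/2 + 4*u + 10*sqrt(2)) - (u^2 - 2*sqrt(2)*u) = 4*u + 9*sqrt(2)*u/2 + 10*sqrt(2)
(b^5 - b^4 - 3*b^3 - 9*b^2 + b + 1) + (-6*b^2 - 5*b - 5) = b^5 - b^4 - 3*b^3 - 15*b^2 - 4*b - 4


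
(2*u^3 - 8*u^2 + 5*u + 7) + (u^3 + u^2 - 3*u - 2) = 3*u^3 - 7*u^2 + 2*u + 5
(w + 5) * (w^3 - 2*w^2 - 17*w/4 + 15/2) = w^4 + 3*w^3 - 57*w^2/4 - 55*w/4 + 75/2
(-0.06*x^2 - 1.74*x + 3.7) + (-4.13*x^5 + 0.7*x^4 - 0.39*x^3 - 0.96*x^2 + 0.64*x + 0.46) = -4.13*x^5 + 0.7*x^4 - 0.39*x^3 - 1.02*x^2 - 1.1*x + 4.16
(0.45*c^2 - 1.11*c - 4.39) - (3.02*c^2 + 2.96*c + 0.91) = -2.57*c^2 - 4.07*c - 5.3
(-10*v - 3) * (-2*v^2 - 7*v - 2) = 20*v^3 + 76*v^2 + 41*v + 6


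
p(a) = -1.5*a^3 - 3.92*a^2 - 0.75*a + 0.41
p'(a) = -4.5*a^2 - 7.84*a - 0.75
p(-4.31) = 50.92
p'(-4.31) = -50.55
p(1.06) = -6.58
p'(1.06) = -14.12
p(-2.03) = -1.67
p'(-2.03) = -3.38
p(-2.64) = 2.67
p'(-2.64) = -11.42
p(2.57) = -52.87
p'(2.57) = -50.62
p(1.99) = -28.43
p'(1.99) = -34.17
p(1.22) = -9.06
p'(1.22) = -17.01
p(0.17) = 0.16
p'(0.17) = -2.21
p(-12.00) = 2036.93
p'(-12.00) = -554.67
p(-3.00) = 7.88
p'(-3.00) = -17.73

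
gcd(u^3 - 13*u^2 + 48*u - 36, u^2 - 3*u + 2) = u - 1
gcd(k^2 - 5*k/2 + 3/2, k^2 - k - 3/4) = k - 3/2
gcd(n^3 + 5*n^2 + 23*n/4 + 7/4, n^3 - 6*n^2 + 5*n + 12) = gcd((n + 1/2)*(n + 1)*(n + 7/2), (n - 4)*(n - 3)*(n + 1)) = n + 1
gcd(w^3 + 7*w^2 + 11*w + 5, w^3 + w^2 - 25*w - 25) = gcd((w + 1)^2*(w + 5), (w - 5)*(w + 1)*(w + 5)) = w^2 + 6*w + 5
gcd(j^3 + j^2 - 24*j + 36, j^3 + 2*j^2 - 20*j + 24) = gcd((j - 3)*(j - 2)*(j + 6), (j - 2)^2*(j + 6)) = j^2 + 4*j - 12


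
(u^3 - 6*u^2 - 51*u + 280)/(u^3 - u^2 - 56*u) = (u - 5)/u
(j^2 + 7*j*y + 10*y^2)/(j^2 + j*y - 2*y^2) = (-j - 5*y)/(-j + y)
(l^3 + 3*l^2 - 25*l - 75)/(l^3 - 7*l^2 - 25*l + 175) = (l + 3)/(l - 7)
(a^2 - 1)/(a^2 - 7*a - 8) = (a - 1)/(a - 8)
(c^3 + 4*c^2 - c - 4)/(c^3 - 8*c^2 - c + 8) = (c + 4)/(c - 8)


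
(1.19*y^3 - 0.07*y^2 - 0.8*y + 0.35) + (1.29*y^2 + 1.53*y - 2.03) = 1.19*y^3 + 1.22*y^2 + 0.73*y - 1.68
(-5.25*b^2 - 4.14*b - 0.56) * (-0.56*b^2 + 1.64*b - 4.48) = 2.94*b^4 - 6.2916*b^3 + 17.044*b^2 + 17.6288*b + 2.5088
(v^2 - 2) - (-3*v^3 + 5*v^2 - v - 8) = 3*v^3 - 4*v^2 + v + 6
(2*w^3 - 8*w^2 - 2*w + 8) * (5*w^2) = 10*w^5 - 40*w^4 - 10*w^3 + 40*w^2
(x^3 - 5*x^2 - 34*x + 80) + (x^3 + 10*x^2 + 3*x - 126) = 2*x^3 + 5*x^2 - 31*x - 46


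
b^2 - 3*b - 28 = (b - 7)*(b + 4)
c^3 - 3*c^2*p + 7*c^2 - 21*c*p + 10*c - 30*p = (c + 2)*(c + 5)*(c - 3*p)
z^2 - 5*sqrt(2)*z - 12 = (z - 6*sqrt(2))*(z + sqrt(2))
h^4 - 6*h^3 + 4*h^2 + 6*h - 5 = (h - 5)*(h - 1)^2*(h + 1)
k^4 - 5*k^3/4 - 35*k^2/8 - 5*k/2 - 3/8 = (k - 3)*(k + 1/4)*(k + 1/2)*(k + 1)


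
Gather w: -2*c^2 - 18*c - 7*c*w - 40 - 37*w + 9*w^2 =-2*c^2 - 18*c + 9*w^2 + w*(-7*c - 37) - 40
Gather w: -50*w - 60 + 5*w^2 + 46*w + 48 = 5*w^2 - 4*w - 12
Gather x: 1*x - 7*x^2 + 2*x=-7*x^2 + 3*x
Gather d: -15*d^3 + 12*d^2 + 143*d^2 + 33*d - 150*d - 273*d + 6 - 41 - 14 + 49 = -15*d^3 + 155*d^2 - 390*d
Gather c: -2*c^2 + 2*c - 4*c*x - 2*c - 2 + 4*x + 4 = -2*c^2 - 4*c*x + 4*x + 2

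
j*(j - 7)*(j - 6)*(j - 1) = j^4 - 14*j^3 + 55*j^2 - 42*j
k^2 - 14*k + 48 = (k - 8)*(k - 6)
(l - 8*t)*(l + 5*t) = l^2 - 3*l*t - 40*t^2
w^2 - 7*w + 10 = (w - 5)*(w - 2)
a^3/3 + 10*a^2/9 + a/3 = a*(a/3 + 1)*(a + 1/3)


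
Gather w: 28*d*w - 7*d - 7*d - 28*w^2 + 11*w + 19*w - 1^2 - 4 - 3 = -14*d - 28*w^2 + w*(28*d + 30) - 8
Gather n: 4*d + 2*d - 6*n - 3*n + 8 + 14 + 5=6*d - 9*n + 27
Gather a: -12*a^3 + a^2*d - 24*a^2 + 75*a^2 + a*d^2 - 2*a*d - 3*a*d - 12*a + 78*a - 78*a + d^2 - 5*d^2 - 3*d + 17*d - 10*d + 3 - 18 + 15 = -12*a^3 + a^2*(d + 51) + a*(d^2 - 5*d - 12) - 4*d^2 + 4*d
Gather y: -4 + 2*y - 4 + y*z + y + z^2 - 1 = y*(z + 3) + z^2 - 9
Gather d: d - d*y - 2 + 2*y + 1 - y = d*(1 - y) + y - 1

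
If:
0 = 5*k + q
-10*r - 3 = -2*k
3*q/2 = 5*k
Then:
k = 0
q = 0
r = -3/10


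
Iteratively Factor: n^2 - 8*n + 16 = (n - 4)*(n - 4)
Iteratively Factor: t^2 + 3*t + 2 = (t + 2)*(t + 1)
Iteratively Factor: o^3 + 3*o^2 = (o + 3)*(o^2) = o*(o + 3)*(o)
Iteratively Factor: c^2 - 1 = (c - 1)*(c + 1)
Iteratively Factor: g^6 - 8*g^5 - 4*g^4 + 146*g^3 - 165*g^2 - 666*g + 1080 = (g - 4)*(g^5 - 4*g^4 - 20*g^3 + 66*g^2 + 99*g - 270) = (g - 4)*(g - 3)*(g^4 - g^3 - 23*g^2 - 3*g + 90) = (g - 4)*(g - 3)*(g + 3)*(g^3 - 4*g^2 - 11*g + 30) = (g - 5)*(g - 4)*(g - 3)*(g + 3)*(g^2 + g - 6) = (g - 5)*(g - 4)*(g - 3)*(g - 2)*(g + 3)*(g + 3)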